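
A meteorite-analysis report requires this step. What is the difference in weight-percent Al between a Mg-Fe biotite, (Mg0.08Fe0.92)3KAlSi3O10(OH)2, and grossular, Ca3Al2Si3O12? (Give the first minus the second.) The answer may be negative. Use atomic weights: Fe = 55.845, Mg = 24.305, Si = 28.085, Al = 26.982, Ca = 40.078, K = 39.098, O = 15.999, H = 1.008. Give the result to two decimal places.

-6.63 percentage points

Al in (Mg0.08Fe0.92)3KAlSi3O10(OH)2: molar mass 504.304 g/mol; 1×26.982 = 26.982 g → 5.35 wt%.
Al in Ca3Al2Si3O12: molar mass 450.441 g/mol; 2×26.982 = 53.964 g → 11.98 wt%.
Difference = 5.35 − 11.98 = -6.63 percentage points.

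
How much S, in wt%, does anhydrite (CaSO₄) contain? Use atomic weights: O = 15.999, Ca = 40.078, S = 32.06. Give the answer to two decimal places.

23.55 wt%

Molar mass of CaSO₄: 1·40.078 + 1·32.06 + 4·15.999 = 136.134 g/mol.
Mass of S per formula unit: 1 × 32.06 = 32.060 g.
Weight fraction S = 32.060 / 136.134 = 0.2355.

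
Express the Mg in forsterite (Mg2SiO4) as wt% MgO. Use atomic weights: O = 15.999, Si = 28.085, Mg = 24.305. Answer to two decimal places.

57.29 wt%

Molar mass of Mg2SiO4 = 2*24.305 + 1*28.085 + 4*15.999 = 140.691 g/mol.
Each formula unit contains 2 Mg, equivalent to 2/1 = 2.0000 mol MgO.
M(MgO) = 1×24.305 + 1×15.999 = 40.304 g/mol.
Mass of MgO per formula unit = 2.0000 × 40.304 = 80.608 g.
MgO wt% = 80.608 / 140.691 × 100 = 57.29%.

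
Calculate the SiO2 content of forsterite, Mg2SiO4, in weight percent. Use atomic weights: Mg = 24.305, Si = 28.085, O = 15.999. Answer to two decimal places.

Formula mass = 140.691 g/mol.
1 Si → 1.0000 mol SiO2 per formula unit; M(SiO2) = 60.083, so SiO2 mass = 60.083 g.
60.083/140.691 × 100 = 42.71 wt%.

42.71 wt%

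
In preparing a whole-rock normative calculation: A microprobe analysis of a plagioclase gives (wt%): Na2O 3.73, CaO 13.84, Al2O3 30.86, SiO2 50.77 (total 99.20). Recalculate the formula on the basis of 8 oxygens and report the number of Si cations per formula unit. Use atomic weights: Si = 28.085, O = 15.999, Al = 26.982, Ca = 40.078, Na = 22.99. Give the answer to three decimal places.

3.73 wt% Na2O ÷ 61.979 g/mol = 0.06018 mol, giving 0.12036 Na and 0.06018 O.
13.84 wt% CaO ÷ 56.077 g/mol = 0.24680 mol, giving 0.24680 Ca and 0.24680 O.
30.86 wt% Al2O3 ÷ 101.961 g/mol = 0.30266 mol, giving 0.60532 Al and 0.90798 O.
50.77 wt% SiO2 ÷ 60.083 g/mol = 0.84500 mol, giving 0.84500 Si and 1.69000 O.
Oxygen sums to 2.90496; scaling by 8/2.90496 = 2.75391 puts the formula on 8 O.
Si: 0.84500 × 2.75391 = 2.327 atoms per formula unit.

2.327 Si apfu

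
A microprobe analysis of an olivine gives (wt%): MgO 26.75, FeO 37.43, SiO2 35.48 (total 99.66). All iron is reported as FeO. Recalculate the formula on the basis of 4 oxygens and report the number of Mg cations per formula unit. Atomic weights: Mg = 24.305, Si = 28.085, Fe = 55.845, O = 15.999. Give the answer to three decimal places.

MgO (M=40.304): mol = 0.66371; Mg = 0.66371, O = 0.66371.
FeO (M=71.844): mol = 0.52099; Fe = 0.52099, O = 0.52099.
SiO2 (M=60.083): mol = 0.59052; Si = 0.59052, O = 1.18104.
ΣO = 2.36574; factor = 4/ΣO = 1.69080.
Mg apfu = 0.66371 × 1.69080 = 1.122.

1.122 Mg apfu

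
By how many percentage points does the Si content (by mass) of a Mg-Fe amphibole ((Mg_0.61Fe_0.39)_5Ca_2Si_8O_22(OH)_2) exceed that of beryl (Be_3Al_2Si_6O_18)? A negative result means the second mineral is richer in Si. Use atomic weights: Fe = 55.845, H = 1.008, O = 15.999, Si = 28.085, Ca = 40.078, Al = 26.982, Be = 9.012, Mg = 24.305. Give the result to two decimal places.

First mineral: 224.680 g Si in 873.856 g formula = 25.71 wt% Si.
Second mineral: 168.510 g Si in 537.492 g formula = 31.35 wt% Si.
25.71% − 31.35% gives a difference of -5.64 percentage points.

-5.64 percentage points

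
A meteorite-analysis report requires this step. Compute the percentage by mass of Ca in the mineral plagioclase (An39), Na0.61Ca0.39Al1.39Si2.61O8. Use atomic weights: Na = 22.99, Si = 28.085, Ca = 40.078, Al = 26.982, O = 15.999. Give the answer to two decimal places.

5.82 mass %

M(Na0.61Ca0.39Al1.39Si2.61O8) = 268.453 g/mol.
Ca contributes 0.39 × 40.078 = 15.630 g per mole.
15.630/268.453 = 0.0582 → 5.82%.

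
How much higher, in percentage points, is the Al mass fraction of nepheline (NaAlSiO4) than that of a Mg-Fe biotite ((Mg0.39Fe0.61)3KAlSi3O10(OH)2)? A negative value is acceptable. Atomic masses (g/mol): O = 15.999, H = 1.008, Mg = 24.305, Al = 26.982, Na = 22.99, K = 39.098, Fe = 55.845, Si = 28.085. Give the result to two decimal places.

13.31 percentage points

First mineral: 26.982 g Al in 142.053 g formula = 18.99 wt% Al.
Second mineral: 26.982 g Al in 474.972 g formula = 5.68 wt% Al.
18.99% − 5.68% gives a difference of 13.31 percentage points.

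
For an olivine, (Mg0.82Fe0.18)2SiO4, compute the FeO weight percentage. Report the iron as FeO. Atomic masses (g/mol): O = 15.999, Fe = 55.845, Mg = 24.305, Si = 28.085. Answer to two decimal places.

17.01 wt%

M((Mg0.82Fe0.18)2SiO4) = 152.045 g/mol; M(FeO) = 71.844 g/mol.
Moles FeO per formula unit = 0.36 Fe ÷ 1 = 0.3600.
FeO fraction = (0.3600 × 71.844) / 152.045 = 25.864/152.045 = 0.1701.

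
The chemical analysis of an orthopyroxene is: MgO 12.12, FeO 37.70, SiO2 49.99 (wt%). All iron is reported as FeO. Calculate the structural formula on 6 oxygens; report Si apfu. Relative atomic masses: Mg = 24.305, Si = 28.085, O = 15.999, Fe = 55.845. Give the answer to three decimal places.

2.005 Si apfu

12.12 wt% MgO ÷ 40.304 g/mol = 0.30071 mol, giving 0.30071 Mg and 0.30071 O.
37.70 wt% FeO ÷ 71.844 g/mol = 0.52475 mol, giving 0.52475 Fe and 0.52475 O.
49.99 wt% SiO2 ÷ 60.083 g/mol = 0.83202 mol, giving 0.83202 Si and 1.66404 O.
Oxygen sums to 2.48950; scaling by 6/2.48950 = 2.41012 puts the formula on 6 O.
Si: 0.83202 × 2.41012 = 2.005 atoms per formula unit.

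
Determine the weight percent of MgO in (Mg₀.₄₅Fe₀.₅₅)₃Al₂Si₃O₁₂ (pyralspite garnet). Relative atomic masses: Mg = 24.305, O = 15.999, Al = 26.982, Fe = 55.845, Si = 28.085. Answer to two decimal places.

Molar mass of (Mg₀.₄₅Fe₀.₅₅)₃Al₂Si₃O₁₂ = 1.35·24.305 + 1.65·55.845 + 2·26.982 + 3·28.085 + 12·15.999 = 455.163 g/mol.
Each formula unit contains 1.35 Mg, equivalent to 1.35/1 = 1.3500 mol MgO.
M(MgO) = 1×24.305 + 1×15.999 = 40.304 g/mol.
Mass of MgO per formula unit = 1.3500 × 40.304 = 54.410 g.
MgO wt% = 54.410 / 455.163 × 100 = 11.95%.

11.95 wt%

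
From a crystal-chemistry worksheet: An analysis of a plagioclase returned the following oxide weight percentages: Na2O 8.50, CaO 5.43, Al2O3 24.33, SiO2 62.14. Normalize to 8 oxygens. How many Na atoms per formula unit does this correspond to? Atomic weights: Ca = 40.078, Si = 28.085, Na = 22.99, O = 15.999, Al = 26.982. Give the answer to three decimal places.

0.727 Na apfu

Na2O (M=61.979): mol = 0.13714; Na = 0.27428, O = 0.13714.
CaO (M=56.077): mol = 0.09683; Ca = 0.09683, O = 0.09683.
Al2O3 (M=101.961): mol = 0.23862; Al = 0.47724, O = 0.71586.
SiO2 (M=60.083): mol = 1.03424; Si = 1.03424, O = 2.06848.
ΣO = 3.01831; factor = 8/ΣO = 2.65049.
Na apfu = 0.27428 × 2.65049 = 0.727.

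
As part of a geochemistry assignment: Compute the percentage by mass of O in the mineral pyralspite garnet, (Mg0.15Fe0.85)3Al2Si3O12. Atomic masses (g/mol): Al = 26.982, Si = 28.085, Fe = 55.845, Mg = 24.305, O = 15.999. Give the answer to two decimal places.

Formula mass = 0.45×24.305 + 2.55×55.845 + 2×26.982 + 3×28.085 + 12×15.999 = 483.549 g/mol, of which 191.988 g is O.
So O makes up 191.988/483.549 = 0.3970 of the mass, i.e. 39.70%.

39.70 mass %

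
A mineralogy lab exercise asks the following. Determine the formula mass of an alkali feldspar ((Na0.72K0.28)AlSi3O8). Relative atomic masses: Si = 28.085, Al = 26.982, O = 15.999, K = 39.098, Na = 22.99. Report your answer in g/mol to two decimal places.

266.73 g/mol

M = 0.72×22.99 + 0.28×39.098 + 1×26.982 + 3×28.085 + 8×15.999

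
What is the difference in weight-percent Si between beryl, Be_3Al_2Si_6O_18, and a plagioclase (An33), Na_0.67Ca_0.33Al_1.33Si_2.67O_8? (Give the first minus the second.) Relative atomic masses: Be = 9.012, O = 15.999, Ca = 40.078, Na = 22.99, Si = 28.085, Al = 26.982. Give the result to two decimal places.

M(Be_3Al_2Si_6O_18) = 537.492 g/mol, so wt% Si = 168.510/537.492 × 100 = 31.35%.
M(Na_0.67Ca_0.33Al_1.33Si_2.67O_8) = 267.494 g/mol, so wt% Si = 74.987/267.494 × 100 = 28.03%.
31.35 − 28.03 = 3.32 pp.

3.32 percentage points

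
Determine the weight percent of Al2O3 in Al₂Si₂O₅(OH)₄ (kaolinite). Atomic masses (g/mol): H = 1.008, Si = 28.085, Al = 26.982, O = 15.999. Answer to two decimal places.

39.50 wt%

M(Al₂Si₂O₅(OH)₄) = 258.157 g/mol; M(Al2O3) = 101.961 g/mol.
Moles Al2O3 per formula unit = 2 Al ÷ 2 = 1.0000.
Al2O3 fraction = (1.0000 × 101.961) / 258.157 = 101.961/258.157 = 0.3950.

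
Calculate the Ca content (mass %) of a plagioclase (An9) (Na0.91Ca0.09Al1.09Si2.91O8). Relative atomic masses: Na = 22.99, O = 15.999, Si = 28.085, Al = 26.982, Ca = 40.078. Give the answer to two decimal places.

1.37 mass %

M(Na0.91Ca0.09Al1.09Si2.91O8) = 263.658 g/mol.
Ca contributes 0.09 × 40.078 = 3.607 g per mole.
3.607/263.658 = 0.0137 → 1.37%.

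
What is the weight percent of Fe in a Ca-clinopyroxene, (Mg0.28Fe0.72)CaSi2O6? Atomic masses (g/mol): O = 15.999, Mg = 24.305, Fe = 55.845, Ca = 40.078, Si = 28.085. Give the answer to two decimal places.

16.81 mass %

M((Mg0.28Fe0.72)CaSi2O6) = 239.256 g/mol.
Fe contributes 0.72 × 55.845 = 40.208 g per mole.
40.208/239.256 = 0.1681 → 16.81%.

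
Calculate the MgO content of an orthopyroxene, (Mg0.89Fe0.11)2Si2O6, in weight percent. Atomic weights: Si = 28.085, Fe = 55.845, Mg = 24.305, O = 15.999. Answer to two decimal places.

34.54 wt%

Molar mass of (Mg0.89Fe0.11)2Si2O6 = 1.78·24.305 + 0.22·55.845 + 2·28.085 + 6·15.999 = 207.713 g/mol.
Each formula unit contains 1.78 Mg, equivalent to 1.78/1 = 1.7800 mol MgO.
M(MgO) = 1×24.305 + 1×15.999 = 40.304 g/mol.
Mass of MgO per formula unit = 1.7800 × 40.304 = 71.741 g.
MgO wt% = 71.741 / 207.713 × 100 = 34.54%.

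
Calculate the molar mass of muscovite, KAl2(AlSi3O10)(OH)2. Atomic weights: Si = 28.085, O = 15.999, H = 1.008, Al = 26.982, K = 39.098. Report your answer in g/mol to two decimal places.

M = 1·39.098 + 3·26.982 + 3·28.085 + 12·15.999 + 2·1.008

398.30 g/mol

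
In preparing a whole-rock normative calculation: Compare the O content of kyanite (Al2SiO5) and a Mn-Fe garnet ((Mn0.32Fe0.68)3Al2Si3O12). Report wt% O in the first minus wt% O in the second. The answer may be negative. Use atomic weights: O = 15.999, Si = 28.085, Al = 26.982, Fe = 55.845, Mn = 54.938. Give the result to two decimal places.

10.73 percentage points

First mineral: 79.995 g O in 162.044 g formula = 49.37 wt% O.
Second mineral: 191.988 g O in 496.871 g formula = 38.64 wt% O.
49.37% − 38.64% gives a difference of 10.73 percentage points.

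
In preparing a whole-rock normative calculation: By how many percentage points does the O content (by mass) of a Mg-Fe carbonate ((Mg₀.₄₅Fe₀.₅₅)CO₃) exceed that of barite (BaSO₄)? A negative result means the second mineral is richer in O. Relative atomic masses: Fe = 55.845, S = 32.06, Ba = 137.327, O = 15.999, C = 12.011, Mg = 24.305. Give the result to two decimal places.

19.79 percentage points

M((Mg₀.₄₅Fe₀.₅₅)CO₃) = 101.660 g/mol, so wt% O = 47.997/101.660 × 100 = 47.21%.
M(BaSO₄) = 233.383 g/mol, so wt% O = 63.996/233.383 × 100 = 27.42%.
47.21 − 27.42 = 19.79 pp.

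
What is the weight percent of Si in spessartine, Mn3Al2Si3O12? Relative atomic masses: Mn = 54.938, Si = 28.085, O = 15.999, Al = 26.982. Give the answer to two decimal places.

17.02 weight percent

M(Mn3Al2Si3O12) = 495.021 g/mol.
Si contributes 3 × 28.085 = 84.255 g per mole.
84.255/495.021 = 0.1702 → 17.02%.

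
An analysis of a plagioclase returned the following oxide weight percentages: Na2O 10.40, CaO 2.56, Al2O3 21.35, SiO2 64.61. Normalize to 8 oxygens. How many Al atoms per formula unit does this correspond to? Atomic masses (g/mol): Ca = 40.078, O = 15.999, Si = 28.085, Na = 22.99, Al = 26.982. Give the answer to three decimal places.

1.120 Al apfu

Na2O (M=61.979): mol = 0.16780; Na = 0.33560, O = 0.16780.
CaO (M=56.077): mol = 0.04565; Ca = 0.04565, O = 0.04565.
Al2O3 (M=101.961): mol = 0.20939; Al = 0.41878, O = 0.62817.
SiO2 (M=60.083): mol = 1.07535; Si = 1.07535, O = 2.15070.
ΣO = 2.99232; factor = 8/ΣO = 2.67351.
Al apfu = 0.41878 × 2.67351 = 1.120.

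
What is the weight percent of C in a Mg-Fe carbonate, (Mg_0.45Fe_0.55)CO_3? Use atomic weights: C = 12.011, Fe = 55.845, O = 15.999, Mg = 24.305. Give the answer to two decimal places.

Formula mass = 0.45*24.305 + 0.55*55.845 + 1*12.011 + 3*15.999 = 101.660 g/mol, of which 12.011 g is C.
So C makes up 12.011/101.660 = 0.1181 of the mass, i.e. 11.81%.

11.81 mass %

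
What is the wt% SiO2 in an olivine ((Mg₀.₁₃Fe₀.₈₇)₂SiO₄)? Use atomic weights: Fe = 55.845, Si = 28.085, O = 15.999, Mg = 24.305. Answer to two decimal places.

M((Mg₀.₁₃Fe₀.₈₇)₂SiO₄) = 195.571 g/mol; M(SiO2) = 60.083 g/mol.
Moles SiO2 per formula unit = 1 Si ÷ 1 = 1.0000.
SiO2 fraction = (1.0000 × 60.083) / 195.571 = 60.083/195.571 = 0.3072.

30.72 wt%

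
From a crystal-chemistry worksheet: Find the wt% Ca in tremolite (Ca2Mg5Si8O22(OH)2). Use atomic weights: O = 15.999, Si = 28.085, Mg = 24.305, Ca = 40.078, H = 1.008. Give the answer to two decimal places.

Formula mass = 2*40.078 + 5*24.305 + 8*28.085 + 24*15.999 + 2*1.008 = 812.353 g/mol, of which 80.156 g is Ca.
So Ca makes up 80.156/812.353 = 0.0987 of the mass, i.e. 9.87%.

9.87 weight percent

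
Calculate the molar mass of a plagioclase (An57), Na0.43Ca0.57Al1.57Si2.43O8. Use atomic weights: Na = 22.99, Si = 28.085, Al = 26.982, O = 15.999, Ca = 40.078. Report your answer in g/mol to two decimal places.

M = 0.43×22.99 + 0.57×40.078 + 1.57×26.982 + 2.43×28.085 + 8×15.999

271.33 g/mol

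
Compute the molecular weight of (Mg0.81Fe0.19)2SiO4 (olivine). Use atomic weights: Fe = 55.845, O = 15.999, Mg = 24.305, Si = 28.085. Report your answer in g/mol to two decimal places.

M = 1.62·24.305 + 0.38·55.845 + 1·28.085 + 4·15.999

152.68 g/mol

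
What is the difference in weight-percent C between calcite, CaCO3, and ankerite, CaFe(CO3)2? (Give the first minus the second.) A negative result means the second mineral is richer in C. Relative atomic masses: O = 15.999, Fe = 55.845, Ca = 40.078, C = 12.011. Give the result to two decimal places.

First mineral: 12.011 g C in 100.086 g formula = 12.00 wt% C.
Second mineral: 24.022 g C in 215.939 g formula = 11.12 wt% C.
12.00% − 11.12% gives a difference of 0.88 percentage points.

0.88 percentage points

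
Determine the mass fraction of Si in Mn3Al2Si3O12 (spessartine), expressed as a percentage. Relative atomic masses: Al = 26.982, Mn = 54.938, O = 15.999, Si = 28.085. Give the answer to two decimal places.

Molar mass of Mn3Al2Si3O12: 3×54.938 + 2×26.982 + 3×28.085 + 12×15.999 = 495.021 g/mol.
Mass of Si per formula unit: 3 × 28.085 = 84.255 g.
Weight fraction Si = 84.255 / 495.021 = 0.1702.

17.02 mass %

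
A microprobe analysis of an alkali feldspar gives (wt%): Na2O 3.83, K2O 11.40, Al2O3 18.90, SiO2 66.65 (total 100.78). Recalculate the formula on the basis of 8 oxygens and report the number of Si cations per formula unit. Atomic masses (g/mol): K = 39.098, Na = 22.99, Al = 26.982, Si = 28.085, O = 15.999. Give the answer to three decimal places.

3.001 Si apfu

3.83 wt% Na2O ÷ 61.979 g/mol = 0.06180 mol, giving 0.12360 Na and 0.06180 O.
11.40 wt% K2O ÷ 94.195 g/mol = 0.12103 mol, giving 0.24206 K and 0.12103 O.
18.90 wt% Al2O3 ÷ 101.961 g/mol = 0.18536 mol, giving 0.37072 Al and 0.55608 O.
66.65 wt% SiO2 ÷ 60.083 g/mol = 1.10930 mol, giving 1.10930 Si and 2.21860 O.
Oxygen sums to 2.95751; scaling by 8/2.95751 = 2.70498 puts the formula on 8 O.
Si: 1.10930 × 2.70498 = 3.001 atoms per formula unit.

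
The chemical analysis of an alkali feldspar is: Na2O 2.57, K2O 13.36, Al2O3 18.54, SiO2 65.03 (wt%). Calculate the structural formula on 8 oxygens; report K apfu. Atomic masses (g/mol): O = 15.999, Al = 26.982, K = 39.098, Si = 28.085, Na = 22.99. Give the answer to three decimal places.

Na2O (M=61.979): mol = 0.04147; Na = 0.08294, O = 0.04147.
K2O (M=94.195): mol = 0.14183; K = 0.28366, O = 0.14183.
Al2O3 (M=101.961): mol = 0.18183; Al = 0.36366, O = 0.54549.
SiO2 (M=60.083): mol = 1.08234; Si = 1.08234, O = 2.16468.
ΣO = 2.89347; factor = 8/ΣO = 2.76485.
K apfu = 0.28366 × 2.76485 = 0.784.

0.784 K apfu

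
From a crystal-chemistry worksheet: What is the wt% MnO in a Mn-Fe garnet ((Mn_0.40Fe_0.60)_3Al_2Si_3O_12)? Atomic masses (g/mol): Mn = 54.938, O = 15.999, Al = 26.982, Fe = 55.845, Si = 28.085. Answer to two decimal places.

17.14 wt%

M((Mn_0.40Fe_0.60)_3Al_2Si_3O_12) = 496.654 g/mol; M(MnO) = 70.937 g/mol.
Moles MnO per formula unit = 1.20 Mn ÷ 1 = 1.2000.
MnO fraction = (1.2000 × 70.937) / 496.654 = 85.124/496.654 = 0.1714.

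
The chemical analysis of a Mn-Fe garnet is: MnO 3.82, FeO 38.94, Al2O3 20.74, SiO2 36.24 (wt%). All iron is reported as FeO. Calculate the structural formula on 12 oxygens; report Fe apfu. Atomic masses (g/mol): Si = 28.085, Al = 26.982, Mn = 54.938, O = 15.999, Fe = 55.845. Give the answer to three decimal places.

2.696 Fe apfu

MnO (M=70.937): mol = 0.05385; Mn = 0.05385, O = 0.05385.
FeO (M=71.844): mol = 0.54201; Fe = 0.54201, O = 0.54201.
Al2O3 (M=101.961): mol = 0.20341; Al = 0.40682, O = 0.61023.
SiO2 (M=60.083): mol = 0.60317; Si = 0.60317, O = 1.20634.
ΣO = 2.41243; factor = 12/ΣO = 4.97424.
Fe apfu = 0.54201 × 4.97424 = 2.696.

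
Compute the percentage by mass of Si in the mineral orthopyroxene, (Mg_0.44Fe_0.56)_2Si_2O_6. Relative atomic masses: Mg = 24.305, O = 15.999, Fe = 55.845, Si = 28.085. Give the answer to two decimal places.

M((Mg_0.44Fe_0.56)_2Si_2O_6) = 236.099 g/mol.
Si contributes 2 × 28.085 = 56.170 g per mole.
56.170/236.099 = 0.2379 → 23.79%.

23.79 wt%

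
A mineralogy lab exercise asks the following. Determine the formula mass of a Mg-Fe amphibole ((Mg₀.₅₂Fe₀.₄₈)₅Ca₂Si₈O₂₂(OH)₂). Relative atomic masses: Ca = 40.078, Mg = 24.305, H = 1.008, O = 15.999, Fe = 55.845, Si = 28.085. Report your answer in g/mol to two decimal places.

888.05 g/mol

The formula mass is the sum 2.60×24.305 + 2.40×55.845 + 2×40.078 + 8×28.085 + 24×15.999 + 2×1.008.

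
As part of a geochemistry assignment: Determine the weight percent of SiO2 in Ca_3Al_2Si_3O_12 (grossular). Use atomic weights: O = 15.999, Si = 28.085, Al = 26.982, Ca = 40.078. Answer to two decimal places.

40.02 wt%

Molar mass of Ca_3Al_2Si_3O_12 = 3·40.078 + 2·26.982 + 3·28.085 + 12·15.999 = 450.441 g/mol.
Each formula unit contains 3 Si, equivalent to 3/1 = 3.0000 mol SiO2.
M(SiO2) = 1×28.085 + 2×15.999 = 60.083 g/mol.
Mass of SiO2 per formula unit = 3.0000 × 60.083 = 180.249 g.
SiO2 wt% = 180.249 / 450.441 × 100 = 40.02%.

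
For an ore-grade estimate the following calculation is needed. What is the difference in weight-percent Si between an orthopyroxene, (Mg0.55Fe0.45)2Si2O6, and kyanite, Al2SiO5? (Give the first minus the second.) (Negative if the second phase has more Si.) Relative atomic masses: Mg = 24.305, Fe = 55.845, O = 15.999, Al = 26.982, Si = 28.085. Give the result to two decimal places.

7.18 percentage points

Si in (Mg0.55Fe0.45)2Si2O6: molar mass 229.160 g/mol; 2×28.085 = 56.170 g → 24.51 wt%.
Si in Al2SiO5: molar mass 162.044 g/mol; 1×28.085 = 28.085 g → 17.33 wt%.
Difference = 24.51 − 17.33 = 7.18 percentage points.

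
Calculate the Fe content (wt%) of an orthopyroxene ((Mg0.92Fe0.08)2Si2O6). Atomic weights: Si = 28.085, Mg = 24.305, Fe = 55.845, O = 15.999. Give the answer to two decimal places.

4.34 wt%

Molar mass of (Mg0.92Fe0.08)2Si2O6: 1.84×24.305 + 0.16×55.845 + 2×28.085 + 6×15.999 = 205.820 g/mol.
Mass of Fe per formula unit: 0.16 × 55.845 = 8.935 g.
Weight fraction Fe = 8.935 / 205.820 = 0.0434.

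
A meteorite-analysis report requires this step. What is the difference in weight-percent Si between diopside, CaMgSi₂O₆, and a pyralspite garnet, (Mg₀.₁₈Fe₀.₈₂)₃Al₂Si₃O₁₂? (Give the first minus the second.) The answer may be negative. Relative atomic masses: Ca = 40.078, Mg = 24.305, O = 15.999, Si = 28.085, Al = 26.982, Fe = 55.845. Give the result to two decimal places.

M(CaMgSi₂O₆) = 216.547 g/mol, so wt% Si = 56.170/216.547 × 100 = 25.94%.
M((Mg₀.₁₈Fe₀.₈₂)₃Al₂Si₃O₁₂) = 480.710 g/mol, so wt% Si = 84.255/480.710 × 100 = 17.53%.
25.94 − 17.53 = 8.41 pp.

8.41 percentage points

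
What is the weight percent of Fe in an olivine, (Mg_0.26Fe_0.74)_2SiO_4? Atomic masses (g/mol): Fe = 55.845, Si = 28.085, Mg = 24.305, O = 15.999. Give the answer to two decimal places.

Formula mass = 0.52×24.305 + 1.48×55.845 + 1×28.085 + 4×15.999 = 187.370 g/mol, of which 82.651 g is Fe.
So Fe makes up 82.651/187.370 = 0.4411 of the mass, i.e. 44.11%.

44.11 wt%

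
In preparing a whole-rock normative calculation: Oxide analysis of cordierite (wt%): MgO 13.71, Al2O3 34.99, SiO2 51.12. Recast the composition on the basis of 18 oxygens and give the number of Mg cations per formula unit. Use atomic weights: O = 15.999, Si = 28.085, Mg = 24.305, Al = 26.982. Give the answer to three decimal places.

MgO: 13.71/40.304 = 0.34016 mol → 0.34016 mol Mg, 0.34016 mol O.
Al2O3: 34.99/101.961 = 0.34317 mol → 0.68634 mol Al, 1.02951 mol O.
SiO2: 51.12/60.083 = 0.85082 mol → 0.85082 mol Si, 1.70164 mol O.
Total oxygen = 3.07131 mol. Normalization factor = 18/3.07131 = 5.86069.
Mg per 18 O = 0.34016 × 5.86069 = 1.994.

1.994 Mg apfu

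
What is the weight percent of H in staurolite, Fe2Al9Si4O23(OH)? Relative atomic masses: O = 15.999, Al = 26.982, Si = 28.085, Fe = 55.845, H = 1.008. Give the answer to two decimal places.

0.12 weight percent

M(Fe2Al9Si4O23(OH)) = 851.852 g/mol.
H contributes 1 × 1.008 = 1.008 g per mole.
1.008/851.852 = 0.0012 → 0.12%.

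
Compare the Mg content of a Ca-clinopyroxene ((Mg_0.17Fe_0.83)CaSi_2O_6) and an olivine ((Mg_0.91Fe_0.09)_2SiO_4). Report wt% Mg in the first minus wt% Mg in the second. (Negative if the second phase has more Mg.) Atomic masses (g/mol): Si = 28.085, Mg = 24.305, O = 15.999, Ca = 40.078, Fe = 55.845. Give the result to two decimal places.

M((Mg_0.17Fe_0.83)CaSi_2O_6) = 242.725 g/mol, so wt% Mg = 4.132/242.725 × 100 = 1.70%.
M((Mg_0.91Fe_0.09)_2SiO_4) = 146.368 g/mol, so wt% Mg = 44.235/146.368 × 100 = 30.22%.
1.70 − 30.22 = -28.52 pp.

-28.52 percentage points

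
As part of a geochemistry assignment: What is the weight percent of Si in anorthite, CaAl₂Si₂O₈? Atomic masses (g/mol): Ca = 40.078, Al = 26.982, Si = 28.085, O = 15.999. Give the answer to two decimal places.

Formula mass = 1×40.078 + 2×26.982 + 2×28.085 + 8×15.999 = 278.204 g/mol, of which 56.170 g is Si.
So Si makes up 56.170/278.204 = 0.2019 of the mass, i.e. 20.19%.

20.19 wt%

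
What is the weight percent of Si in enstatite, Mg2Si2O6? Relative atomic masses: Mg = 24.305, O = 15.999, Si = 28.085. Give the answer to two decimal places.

Formula mass = 2×24.305 + 2×28.085 + 6×15.999 = 200.774 g/mol, of which 56.170 g is Si.
So Si makes up 56.170/200.774 = 0.2798 of the mass, i.e. 27.98%.

27.98 mass %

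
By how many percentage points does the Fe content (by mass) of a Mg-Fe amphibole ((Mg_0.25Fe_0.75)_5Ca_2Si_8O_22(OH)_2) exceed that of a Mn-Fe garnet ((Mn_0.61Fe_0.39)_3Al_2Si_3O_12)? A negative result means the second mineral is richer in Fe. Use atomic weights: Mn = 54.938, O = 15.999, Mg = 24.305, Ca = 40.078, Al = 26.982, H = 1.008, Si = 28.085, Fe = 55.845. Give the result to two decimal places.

9.33 percentage points

Fe in (Mg_0.25Fe_0.75)_5Ca_2Si_8O_22(OH)_2: molar mass 930.628 g/mol; 3.75×55.845 = 209.419 g → 22.50 wt%.
Fe in (Mn_0.61Fe_0.39)_3Al_2Si_3O_12: molar mass 496.082 g/mol; 1.17×55.845 = 65.339 g → 13.17 wt%.
Difference = 22.50 − 13.17 = 9.33 percentage points.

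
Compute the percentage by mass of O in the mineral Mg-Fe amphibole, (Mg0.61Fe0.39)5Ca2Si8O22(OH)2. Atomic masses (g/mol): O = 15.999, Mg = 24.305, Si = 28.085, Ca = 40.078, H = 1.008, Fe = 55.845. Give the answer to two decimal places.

43.94 mass %

M((Mg0.61Fe0.39)5Ca2Si8O22(OH)2) = 873.856 g/mol.
O contributes 24 × 15.999 = 383.976 g per mole.
383.976/873.856 = 0.4394 → 43.94%.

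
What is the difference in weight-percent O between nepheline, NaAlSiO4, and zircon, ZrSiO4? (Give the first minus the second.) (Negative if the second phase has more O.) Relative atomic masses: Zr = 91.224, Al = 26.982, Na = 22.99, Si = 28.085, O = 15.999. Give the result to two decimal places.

M(NaAlSiO4) = 142.053 g/mol, so wt% O = 63.996/142.053 × 100 = 45.05%.
M(ZrSiO4) = 183.305 g/mol, so wt% O = 63.996/183.305 × 100 = 34.91%.
45.05 − 34.91 = 10.14 pp.

10.14 percentage points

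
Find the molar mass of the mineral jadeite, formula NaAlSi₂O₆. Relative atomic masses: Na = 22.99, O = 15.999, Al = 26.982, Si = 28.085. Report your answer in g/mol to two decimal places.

202.14 g/mol

The formula mass is the sum 1×22.99 + 1×26.982 + 2×28.085 + 6×15.999.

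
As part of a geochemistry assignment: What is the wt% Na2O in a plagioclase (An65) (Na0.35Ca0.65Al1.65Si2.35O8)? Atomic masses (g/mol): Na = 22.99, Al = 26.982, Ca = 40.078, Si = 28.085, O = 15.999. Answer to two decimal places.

Molar mass of Na0.35Ca0.65Al1.65Si2.35O8 = 0.35×22.99 + 0.65×40.078 + 1.65×26.982 + 2.35×28.085 + 8×15.999 = 272.609 g/mol.
Each formula unit contains 0.35 Na, equivalent to 0.35/2 = 0.1750 mol Na2O.
M(Na2O) = 2×22.99 + 1×15.999 = 61.979 g/mol.
Mass of Na2O per formula unit = 0.1750 × 61.979 = 10.846 g.
Na2O wt% = 10.846 / 272.609 × 100 = 3.98%.

3.98 wt%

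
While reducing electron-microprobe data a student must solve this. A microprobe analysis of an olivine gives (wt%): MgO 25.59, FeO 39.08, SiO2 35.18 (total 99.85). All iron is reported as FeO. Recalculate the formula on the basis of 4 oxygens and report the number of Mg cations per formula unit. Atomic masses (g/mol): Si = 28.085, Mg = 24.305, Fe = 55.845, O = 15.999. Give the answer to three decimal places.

MgO: 25.59/40.304 = 0.63492 mol → 0.63492 mol Mg, 0.63492 mol O.
FeO: 39.08/71.844 = 0.54396 mol → 0.54396 mol Fe, 0.54396 mol O.
SiO2: 35.18/60.083 = 0.58552 mol → 0.58552 mol Si, 1.17104 mol O.
Total oxygen = 2.34992 mol. Normalization factor = 4/2.34992 = 1.70219.
Mg per 4 O = 0.63492 × 1.70219 = 1.081.

1.081 Mg apfu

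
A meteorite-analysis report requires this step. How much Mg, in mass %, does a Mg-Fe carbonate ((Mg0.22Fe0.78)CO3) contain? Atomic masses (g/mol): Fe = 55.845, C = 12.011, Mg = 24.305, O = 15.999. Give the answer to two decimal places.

4.91 mass %

Molar mass of (Mg0.22Fe0.78)CO3: 0.22×24.305 + 0.78×55.845 + 1×12.011 + 3×15.999 = 108.914 g/mol.
Mass of Mg per formula unit: 0.22 × 24.305 = 5.347 g.
Weight fraction Mg = 5.347 / 108.914 = 0.0491.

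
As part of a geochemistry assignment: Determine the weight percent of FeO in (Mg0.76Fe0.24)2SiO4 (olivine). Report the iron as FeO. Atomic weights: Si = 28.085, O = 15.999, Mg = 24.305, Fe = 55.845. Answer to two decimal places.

22.13 wt%

Molar mass of (Mg0.76Fe0.24)2SiO4 = 1.52×24.305 + 0.48×55.845 + 1×28.085 + 4×15.999 = 155.830 g/mol.
Each formula unit contains 0.48 Fe, equivalent to 0.48/1 = 0.4800 mol FeO.
M(FeO) = 1×55.845 + 1×15.999 = 71.844 g/mol.
Mass of FeO per formula unit = 0.4800 × 71.844 = 34.485 g.
FeO wt% = 34.485 / 155.830 × 100 = 22.13%.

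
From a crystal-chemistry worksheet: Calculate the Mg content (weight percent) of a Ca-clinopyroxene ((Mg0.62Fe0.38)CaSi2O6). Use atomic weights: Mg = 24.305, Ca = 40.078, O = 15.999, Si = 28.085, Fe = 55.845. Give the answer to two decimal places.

6.59 weight percent

Molar mass of (Mg0.62Fe0.38)CaSi2O6: 0.62*24.305 + 0.38*55.845 + 1*40.078 + 2*28.085 + 6*15.999 = 228.532 g/mol.
Mass of Mg per formula unit: 0.62 × 24.305 = 15.069 g.
Weight fraction Mg = 15.069 / 228.532 = 0.0659.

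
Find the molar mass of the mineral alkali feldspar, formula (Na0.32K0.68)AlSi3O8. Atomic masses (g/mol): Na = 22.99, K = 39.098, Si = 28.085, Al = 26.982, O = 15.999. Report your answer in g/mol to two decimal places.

273.17 g/mol

M = 0.32·22.99 + 0.68·39.098 + 1·26.982 + 3·28.085 + 8·15.999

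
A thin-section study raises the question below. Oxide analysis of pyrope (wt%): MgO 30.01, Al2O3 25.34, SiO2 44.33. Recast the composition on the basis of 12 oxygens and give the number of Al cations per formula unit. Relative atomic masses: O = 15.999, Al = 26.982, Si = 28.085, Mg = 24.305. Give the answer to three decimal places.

30.01 wt% MgO ÷ 40.304 g/mol = 0.74459 mol, giving 0.74459 Mg and 0.74459 O.
25.34 wt% Al2O3 ÷ 101.961 g/mol = 0.24853 mol, giving 0.49706 Al and 0.74559 O.
44.33 wt% SiO2 ÷ 60.083 g/mol = 0.73781 mol, giving 0.73781 Si and 1.47562 O.
Oxygen sums to 2.96580; scaling by 12/2.96580 = 4.04613 puts the formula on 12 O.
Al: 0.49706 × 4.04613 = 2.011 atoms per formula unit.

2.011 Al apfu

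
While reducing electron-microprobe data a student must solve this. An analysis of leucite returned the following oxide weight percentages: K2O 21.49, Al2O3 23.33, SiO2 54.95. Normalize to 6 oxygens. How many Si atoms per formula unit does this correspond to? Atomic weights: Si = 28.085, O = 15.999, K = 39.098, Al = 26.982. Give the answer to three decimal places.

2.000 Si apfu

K2O (M=94.195): mol = 0.22814; K = 0.45628, O = 0.22814.
Al2O3 (M=101.961): mol = 0.22881; Al = 0.45762, O = 0.68643.
SiO2 (M=60.083): mol = 0.91457; Si = 0.91457, O = 1.82914.
ΣO = 2.74371; factor = 6/ΣO = 2.18682.
Si apfu = 0.91457 × 2.18682 = 2.000.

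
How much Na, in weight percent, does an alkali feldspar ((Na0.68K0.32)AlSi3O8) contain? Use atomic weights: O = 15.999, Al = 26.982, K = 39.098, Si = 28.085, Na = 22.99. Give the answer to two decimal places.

Formula mass = 0.68×22.99 + 0.32×39.098 + 1×26.982 + 3×28.085 + 8×15.999 = 267.374 g/mol, of which 15.633 g is Na.
So Na makes up 15.633/267.374 = 0.0585 of the mass, i.e. 5.85%.

5.85 weight percent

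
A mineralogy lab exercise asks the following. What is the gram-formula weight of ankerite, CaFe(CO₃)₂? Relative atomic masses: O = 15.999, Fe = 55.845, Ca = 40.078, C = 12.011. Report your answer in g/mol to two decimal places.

215.94 g/mol

Ca: 1 × 40.078 = 40.0780
Fe: 1 × 55.845 = 55.8450
C: 2 × 12.011 = 24.0220
O: 6 × 15.999 = 95.9940
Summing the contributions gives the formula mass.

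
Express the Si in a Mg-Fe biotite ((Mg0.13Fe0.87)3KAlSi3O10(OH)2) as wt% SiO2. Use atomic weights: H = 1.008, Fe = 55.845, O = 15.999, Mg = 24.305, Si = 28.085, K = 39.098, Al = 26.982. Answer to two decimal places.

36.08 wt%

M((Mg0.13Fe0.87)3KAlSi3O10(OH)2) = 499.573 g/mol; M(SiO2) = 60.083 g/mol.
Moles SiO2 per formula unit = 3 Si ÷ 1 = 3.0000.
SiO2 fraction = (3.0000 × 60.083) / 499.573 = 180.249/499.573 = 0.3608.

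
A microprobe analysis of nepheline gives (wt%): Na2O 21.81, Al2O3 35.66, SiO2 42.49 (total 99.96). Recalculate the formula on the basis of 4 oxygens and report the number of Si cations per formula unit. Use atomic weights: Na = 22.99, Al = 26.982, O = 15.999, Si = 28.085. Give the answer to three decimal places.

Na2O: 21.81/61.979 = 0.35189 mol → 0.70378 mol Na, 0.35189 mol O.
Al2O3: 35.66/101.961 = 0.34974 mol → 0.69948 mol Al, 1.04922 mol O.
SiO2: 42.49/60.083 = 0.70719 mol → 0.70719 mol Si, 1.41438 mol O.
Total oxygen = 2.81549 mol. Normalization factor = 4/2.81549 = 1.42071.
Si per 4 O = 0.70719 × 1.42071 = 1.005.

1.005 Si apfu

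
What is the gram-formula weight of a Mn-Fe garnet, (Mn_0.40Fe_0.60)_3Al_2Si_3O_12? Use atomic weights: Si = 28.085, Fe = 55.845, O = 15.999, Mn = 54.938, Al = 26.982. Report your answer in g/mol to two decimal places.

M = 1.20×54.938 + 1.80×55.845 + 2×26.982 + 3×28.085 + 12×15.999

496.65 g/mol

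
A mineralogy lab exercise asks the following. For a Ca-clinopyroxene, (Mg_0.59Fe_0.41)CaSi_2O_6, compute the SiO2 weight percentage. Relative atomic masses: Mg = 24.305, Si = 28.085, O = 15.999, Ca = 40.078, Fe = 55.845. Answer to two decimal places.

52.36 wt%

Formula mass = 229.478 g/mol.
2 Si → 2.0000 mol SiO2 per formula unit; M(SiO2) = 60.083, so SiO2 mass = 120.166 g.
120.166/229.478 × 100 = 52.36 wt%.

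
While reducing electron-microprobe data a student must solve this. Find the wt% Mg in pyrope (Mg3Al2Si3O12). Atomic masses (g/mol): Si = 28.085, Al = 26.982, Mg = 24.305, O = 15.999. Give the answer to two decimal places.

18.09 wt%

M(Mg3Al2Si3O12) = 403.122 g/mol.
Mg contributes 3 × 24.305 = 72.915 g per mole.
72.915/403.122 = 0.1809 → 18.09%.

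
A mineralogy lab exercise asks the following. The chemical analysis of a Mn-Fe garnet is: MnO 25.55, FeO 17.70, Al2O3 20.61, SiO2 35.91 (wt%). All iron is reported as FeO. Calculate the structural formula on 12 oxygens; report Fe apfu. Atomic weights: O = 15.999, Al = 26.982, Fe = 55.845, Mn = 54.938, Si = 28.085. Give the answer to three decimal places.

MnO (M=70.937): mol = 0.36018; Mn = 0.36018, O = 0.36018.
FeO (M=71.844): mol = 0.24637; Fe = 0.24637, O = 0.24637.
Al2O3 (M=101.961): mol = 0.20214; Al = 0.40428, O = 0.60642.
SiO2 (M=60.083): mol = 0.59767; Si = 0.59767, O = 1.19534.
ΣO = 2.40831; factor = 12/ΣO = 4.98275.
Fe apfu = 0.24637 × 4.98275 = 1.228.

1.228 Fe apfu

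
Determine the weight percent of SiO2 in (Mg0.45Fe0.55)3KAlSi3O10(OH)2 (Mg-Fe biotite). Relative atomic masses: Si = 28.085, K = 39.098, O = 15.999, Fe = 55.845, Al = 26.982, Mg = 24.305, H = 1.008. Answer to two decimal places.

Formula mass = 469.295 g/mol.
3 Si → 3.0000 mol SiO2 per formula unit; M(SiO2) = 60.083, so SiO2 mass = 180.249 g.
180.249/469.295 × 100 = 38.41 wt%.

38.41 wt%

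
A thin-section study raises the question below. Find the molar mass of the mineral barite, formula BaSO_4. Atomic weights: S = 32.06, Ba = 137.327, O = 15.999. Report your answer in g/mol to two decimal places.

233.38 g/mol

The formula mass is the sum 1*137.327 + 1*32.06 + 4*15.999.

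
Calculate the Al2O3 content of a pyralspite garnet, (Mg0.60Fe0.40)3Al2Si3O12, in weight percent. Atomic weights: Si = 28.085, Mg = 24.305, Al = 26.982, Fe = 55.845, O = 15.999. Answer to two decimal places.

Formula mass = 440.970 g/mol.
2 Al → 1.0000 mol Al2O3 per formula unit; M(Al2O3) = 101.961, so Al2O3 mass = 101.961 g.
101.961/440.970 × 100 = 23.12 wt%.

23.12 wt%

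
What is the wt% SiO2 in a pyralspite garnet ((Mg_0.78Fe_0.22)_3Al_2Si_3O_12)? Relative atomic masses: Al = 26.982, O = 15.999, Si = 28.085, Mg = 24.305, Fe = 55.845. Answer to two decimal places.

Formula mass = 423.938 g/mol.
3 Si → 3.0000 mol SiO2 per formula unit; M(SiO2) = 60.083, so SiO2 mass = 180.249 g.
180.249/423.938 × 100 = 42.52 wt%.

42.52 wt%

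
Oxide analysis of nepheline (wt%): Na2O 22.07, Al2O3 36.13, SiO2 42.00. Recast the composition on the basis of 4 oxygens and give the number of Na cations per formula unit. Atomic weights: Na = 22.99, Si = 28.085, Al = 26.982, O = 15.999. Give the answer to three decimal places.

22.07 wt% Na2O ÷ 61.979 g/mol = 0.35609 mol, giving 0.71218 Na and 0.35609 O.
36.13 wt% Al2O3 ÷ 101.961 g/mol = 0.35435 mol, giving 0.70870 Al and 1.06305 O.
42.00 wt% SiO2 ÷ 60.083 g/mol = 0.69903 mol, giving 0.69903 Si and 1.39806 O.
Oxygen sums to 2.81720; scaling by 4/2.81720 = 1.41985 puts the formula on 4 O.
Na: 0.71218 × 1.41985 = 1.011 atoms per formula unit.

1.011 Na apfu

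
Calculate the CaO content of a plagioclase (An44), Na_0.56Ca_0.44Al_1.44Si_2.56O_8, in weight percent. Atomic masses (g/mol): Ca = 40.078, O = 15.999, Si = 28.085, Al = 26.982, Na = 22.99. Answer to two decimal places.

9.16 wt%

Formula mass = 269.252 g/mol.
0.44 Ca → 0.4400 mol CaO per formula unit; M(CaO) = 56.077, so CaO mass = 24.674 g.
24.674/269.252 × 100 = 9.16 wt%.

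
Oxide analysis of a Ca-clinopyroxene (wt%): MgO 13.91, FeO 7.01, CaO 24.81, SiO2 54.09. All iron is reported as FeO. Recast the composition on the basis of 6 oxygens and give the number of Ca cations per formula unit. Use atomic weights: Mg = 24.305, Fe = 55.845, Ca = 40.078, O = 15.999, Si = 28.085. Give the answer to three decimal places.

0.988 Ca apfu

MgO: 13.91/40.304 = 0.34513 mol → 0.34513 mol Mg, 0.34513 mol O.
FeO: 7.01/71.844 = 0.09757 mol → 0.09757 mol Fe, 0.09757 mol O.
CaO: 24.81/56.077 = 0.44243 mol → 0.44243 mol Ca, 0.44243 mol O.
SiO2: 54.09/60.083 = 0.90025 mol → 0.90025 mol Si, 1.80050 mol O.
Total oxygen = 2.68563 mol. Normalization factor = 6/2.68563 = 2.23411.
Ca per 6 O = 0.44243 × 2.23411 = 0.988.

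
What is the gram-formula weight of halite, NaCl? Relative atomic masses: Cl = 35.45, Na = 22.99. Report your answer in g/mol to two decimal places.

Na: 1 × 22.99 = 22.9900
Cl: 1 × 35.45 = 35.4500
Summing the contributions gives the formula mass.

58.44 g/mol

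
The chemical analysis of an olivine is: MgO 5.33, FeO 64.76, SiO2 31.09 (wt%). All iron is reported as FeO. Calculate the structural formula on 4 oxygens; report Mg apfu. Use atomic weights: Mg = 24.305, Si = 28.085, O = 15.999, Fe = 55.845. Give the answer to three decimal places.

5.33 wt% MgO ÷ 40.304 g/mol = 0.13224 mol, giving 0.13224 Mg and 0.13224 O.
64.76 wt% FeO ÷ 71.844 g/mol = 0.90140 mol, giving 0.90140 Fe and 0.90140 O.
31.09 wt% SiO2 ÷ 60.083 g/mol = 0.51745 mol, giving 0.51745 Si and 1.03490 O.
Oxygen sums to 2.06854; scaling by 4/2.06854 = 1.93373 puts the formula on 4 O.
Mg: 0.13224 × 1.93373 = 0.256 atoms per formula unit.

0.256 Mg apfu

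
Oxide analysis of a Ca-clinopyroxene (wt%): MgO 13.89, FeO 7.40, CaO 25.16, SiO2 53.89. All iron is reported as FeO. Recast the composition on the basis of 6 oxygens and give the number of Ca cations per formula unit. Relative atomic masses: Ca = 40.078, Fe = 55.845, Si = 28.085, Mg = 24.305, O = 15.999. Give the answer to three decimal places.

1.001 Ca apfu

13.89 wt% MgO ÷ 40.304 g/mol = 0.34463 mol, giving 0.34463 Mg and 0.34463 O.
7.40 wt% FeO ÷ 71.844 g/mol = 0.10300 mol, giving 0.10300 Fe and 0.10300 O.
25.16 wt% CaO ÷ 56.077 g/mol = 0.44867 mol, giving 0.44867 Ca and 0.44867 O.
53.89 wt% SiO2 ÷ 60.083 g/mol = 0.89693 mol, giving 0.89693 Si and 1.79386 O.
Oxygen sums to 2.69016; scaling by 6/2.69016 = 2.23035 puts the formula on 6 O.
Ca: 0.44867 × 2.23035 = 1.001 atoms per formula unit.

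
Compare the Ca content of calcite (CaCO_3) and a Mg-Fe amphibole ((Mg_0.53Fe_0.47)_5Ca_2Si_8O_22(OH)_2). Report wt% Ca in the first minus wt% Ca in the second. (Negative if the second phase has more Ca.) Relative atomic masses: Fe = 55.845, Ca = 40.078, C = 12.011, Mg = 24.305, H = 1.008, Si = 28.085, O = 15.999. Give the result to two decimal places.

31.00 percentage points

M(CaCO_3) = 100.086 g/mol, so wt% Ca = 40.078/100.086 × 100 = 40.04%.
M((Mg_0.53Fe_0.47)_5Ca_2Si_8O_22(OH)_2) = 886.472 g/mol, so wt% Ca = 80.156/886.472 × 100 = 9.04%.
40.04 − 9.04 = 31.00 pp.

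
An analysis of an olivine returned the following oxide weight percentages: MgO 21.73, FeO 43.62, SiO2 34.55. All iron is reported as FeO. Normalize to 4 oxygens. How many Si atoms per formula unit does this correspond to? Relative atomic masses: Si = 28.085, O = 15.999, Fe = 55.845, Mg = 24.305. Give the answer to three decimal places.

1.002 Si apfu

MgO: 21.73/40.304 = 0.53915 mol → 0.53915 mol Mg, 0.53915 mol O.
FeO: 43.62/71.844 = 0.60715 mol → 0.60715 mol Fe, 0.60715 mol O.
SiO2: 34.55/60.083 = 0.57504 mol → 0.57504 mol Si, 1.15008 mol O.
Total oxygen = 2.29638 mol. Normalization factor = 4/2.29638 = 1.74187.
Si per 4 O = 0.57504 × 1.74187 = 1.002.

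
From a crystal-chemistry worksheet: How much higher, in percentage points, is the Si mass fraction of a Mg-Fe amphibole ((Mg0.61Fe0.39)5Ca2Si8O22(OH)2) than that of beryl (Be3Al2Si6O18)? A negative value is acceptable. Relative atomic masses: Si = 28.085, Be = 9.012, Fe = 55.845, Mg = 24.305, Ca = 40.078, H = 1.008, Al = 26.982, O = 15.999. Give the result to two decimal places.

Si in (Mg0.61Fe0.39)5Ca2Si8O22(OH)2: molar mass 873.856 g/mol; 8×28.085 = 224.680 g → 25.71 wt%.
Si in Be3Al2Si6O18: molar mass 537.492 g/mol; 6×28.085 = 168.510 g → 31.35 wt%.
Difference = 25.71 − 31.35 = -5.64 percentage points.

-5.64 percentage points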